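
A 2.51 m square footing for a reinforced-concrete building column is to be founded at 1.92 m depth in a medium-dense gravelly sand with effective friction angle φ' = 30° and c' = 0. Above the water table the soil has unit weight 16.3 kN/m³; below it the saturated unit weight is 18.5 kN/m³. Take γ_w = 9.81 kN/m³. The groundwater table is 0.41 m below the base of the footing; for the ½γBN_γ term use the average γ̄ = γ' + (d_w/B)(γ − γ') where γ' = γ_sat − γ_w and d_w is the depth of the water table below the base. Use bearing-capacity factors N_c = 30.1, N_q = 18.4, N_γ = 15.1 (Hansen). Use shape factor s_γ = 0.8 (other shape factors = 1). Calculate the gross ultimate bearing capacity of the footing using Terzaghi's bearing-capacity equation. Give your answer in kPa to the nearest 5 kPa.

Overburden at base level: q = 16.3 × 1.92 = 31.296 kPa.
The water table is 0.41 m below the base (< B = 2.51 m), so the ½γBN_γ term uses γ̄ = γ' + (d_w/B)(γ − γ') = 8.69 + (0.41/2.51)(16.3 − 8.69) = 9.9331 kN/m³.
Surcharge term q·N_q = 31.296 × 18.4 = 575.85 kPa; self-weight term 0.5·γ·B·N_γ·s_γ = 0.5 × 9.9331 × 2.51 × 15.1 × 0.8 = 150.59 kPa.
q_ult = 575.85 + 150.59 = 726.44 kPa.

q_ult ≈ 725 kPa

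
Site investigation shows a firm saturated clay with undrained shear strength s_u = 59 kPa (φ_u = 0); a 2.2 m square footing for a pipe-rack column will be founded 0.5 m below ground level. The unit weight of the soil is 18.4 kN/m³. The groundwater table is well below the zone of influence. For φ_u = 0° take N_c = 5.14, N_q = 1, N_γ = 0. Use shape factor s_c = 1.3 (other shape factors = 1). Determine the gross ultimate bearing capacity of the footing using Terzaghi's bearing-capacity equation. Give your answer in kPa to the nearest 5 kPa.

q_ult ≈ 405 kPa

Effective surcharge at the founding depth q = γ·D_f = 18.4 × 0.5 = 9.2 kPa.
q_ult = c·N_c·s_c + q·N_q
     = 59 × 5.14 × 1.3 + 9.2 × 1
     = 394.24 + 9.2 = 403.44 kPa.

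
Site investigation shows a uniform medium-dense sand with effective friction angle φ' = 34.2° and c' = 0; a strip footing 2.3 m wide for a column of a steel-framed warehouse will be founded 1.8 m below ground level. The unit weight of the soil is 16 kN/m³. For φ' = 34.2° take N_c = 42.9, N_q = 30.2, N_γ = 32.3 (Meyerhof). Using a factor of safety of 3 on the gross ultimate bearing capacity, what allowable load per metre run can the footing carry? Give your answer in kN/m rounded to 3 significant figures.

≈ 1120 kN/m

Overburden at base level: q = 16 × 1.8 = 28.8 kPa.
Surcharge term q·N_q = 28.8 × 30.2 = 869.76 kPa; self-weight term 0.5·γ·B·N_γ = 0.5 × 16 × 2.3 × 32.3 = 594.32 kPa.
q_ult = 869.76 + 594.32 = 1464.1 kPa.
Gross allowable pressure q_all = 1464.1 / 3 = 488.03 kPa.
Allowable wall load = q_all × B = 488.03 × 2.3 = 1122.5 kN per metre run.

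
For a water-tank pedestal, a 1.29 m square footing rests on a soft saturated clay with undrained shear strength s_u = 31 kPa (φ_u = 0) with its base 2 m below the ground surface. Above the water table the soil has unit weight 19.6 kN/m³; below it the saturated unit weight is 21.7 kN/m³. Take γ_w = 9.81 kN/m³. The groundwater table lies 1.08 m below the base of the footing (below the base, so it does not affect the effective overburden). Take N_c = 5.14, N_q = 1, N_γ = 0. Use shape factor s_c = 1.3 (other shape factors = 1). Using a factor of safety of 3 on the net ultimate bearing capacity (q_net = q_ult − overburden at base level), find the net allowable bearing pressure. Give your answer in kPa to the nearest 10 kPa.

q_all(net) ≈ 70 kPa

Effective surcharge at the founding depth q = γ·D_f = 19.6 × 2 = 39.2 kPa.
q_ult = c·N_c·s_c + q·N_q
     = 31 × 5.14 × 1.3 + 39.2 × 1
     = 207.14 + 39.2 = 246.34 kPa.
q_net = 246.34 − 39.2 = 207.14 kPa.
q_all(net) = 207.14 / 3 = 69.047 kPa.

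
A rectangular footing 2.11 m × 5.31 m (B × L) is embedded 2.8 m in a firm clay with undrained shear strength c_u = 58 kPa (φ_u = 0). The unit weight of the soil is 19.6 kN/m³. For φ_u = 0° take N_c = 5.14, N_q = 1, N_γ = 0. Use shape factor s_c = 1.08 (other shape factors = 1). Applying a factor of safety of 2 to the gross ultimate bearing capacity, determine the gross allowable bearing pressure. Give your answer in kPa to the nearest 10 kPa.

Effective surcharge at the founding depth q = γ·D_f = 19.6 × 2.8 = 54.88 kPa.
q_ult = c·N_c·s_c + q·N_q
     = 58 × 5.14 × 1.08 + 54.88 × 1
     = 321.97 + 54.88 = 376.85 kPa.
q_all = q_ult / FS = 376.85 / 2 = 188.42 kPa.

q_all ≈ 190 kPa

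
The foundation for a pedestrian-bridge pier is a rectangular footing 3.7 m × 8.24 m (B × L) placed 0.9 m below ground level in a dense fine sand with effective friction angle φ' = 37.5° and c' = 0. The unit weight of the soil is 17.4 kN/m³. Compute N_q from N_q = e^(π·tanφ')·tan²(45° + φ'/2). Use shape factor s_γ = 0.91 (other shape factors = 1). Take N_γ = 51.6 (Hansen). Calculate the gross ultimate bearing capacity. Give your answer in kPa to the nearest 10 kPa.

q_ult ≈ 2230 kPa

tan37.5° = 0.7673, so N_q = e^(π×0.7673)·tan²(63.75°) = 11.141 × 4.112 = 45.81.
Effective surcharge at the founding depth q = γ·D_f = 17.4 × 0.9 = 15.66 kPa.
q_ult = q·N_q + 0.5·γ·B·N_γ·s_γ
     = 15.66 × 45.811 + 0.5 × 17.4 × 3.7 × 51.6 × 0.91
     = 717.41 + 1511.5 = 2228.9 kPa.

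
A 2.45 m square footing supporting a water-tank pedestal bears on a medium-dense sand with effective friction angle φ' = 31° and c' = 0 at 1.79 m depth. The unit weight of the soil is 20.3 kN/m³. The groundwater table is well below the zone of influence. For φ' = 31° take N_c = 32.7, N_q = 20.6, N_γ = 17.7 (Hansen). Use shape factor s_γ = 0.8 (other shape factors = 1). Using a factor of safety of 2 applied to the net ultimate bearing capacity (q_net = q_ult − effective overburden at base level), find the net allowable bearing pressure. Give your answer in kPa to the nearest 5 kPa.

q_all(net) ≈ 530 kPa

q = γ·D_f = 20.3 × 1.79 = 36.337 kPa.
q·N_q = 36.337 × 20.6 = 748.54 kPa
0.5·γ·B·N_γ·s_γ = 0.5 × 20.3 × 2.45 × 17.7 × 0.8 = 352.12 kPa
q_ult = 748.54 + 352.12 = 1100.7 kPa.
Net ultimate: q_net = 1100.7 − 36.337 = 1064.3 kPa.
q_all(net) = 1064.3 / 2 = 532.16 kPa.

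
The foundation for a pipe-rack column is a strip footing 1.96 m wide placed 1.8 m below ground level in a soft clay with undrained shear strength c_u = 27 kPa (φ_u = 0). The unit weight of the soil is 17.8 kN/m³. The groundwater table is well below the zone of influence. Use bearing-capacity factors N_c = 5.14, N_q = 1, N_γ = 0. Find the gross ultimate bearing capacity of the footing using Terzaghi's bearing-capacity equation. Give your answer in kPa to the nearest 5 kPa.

q_ult ≈ 170 kPa

q = γ·D_f = 17.8 × 1.8 = 32.04 kPa.
c·N_c = 27 × 5.14 = 138.78 kPa
q·N_q = 32.04 × 1 = 32.04 kPa
q_ult = 138.78 + 32.04 = 170.82 kPa.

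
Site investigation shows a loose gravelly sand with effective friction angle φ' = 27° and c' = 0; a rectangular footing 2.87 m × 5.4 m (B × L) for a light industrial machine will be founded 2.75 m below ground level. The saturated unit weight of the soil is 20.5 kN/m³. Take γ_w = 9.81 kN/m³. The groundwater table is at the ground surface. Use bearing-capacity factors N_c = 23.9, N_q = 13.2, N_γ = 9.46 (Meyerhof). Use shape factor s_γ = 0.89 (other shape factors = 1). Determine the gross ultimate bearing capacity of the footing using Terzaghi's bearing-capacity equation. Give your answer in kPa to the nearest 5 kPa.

q_ult ≈ 515 kPa

With the water table at the surface the whole profile is submerged: γ' = 20.5 − 9.81 = 10.69 kN/m³, so q = γ'·D_f = 29.397 kPa; the same γ' applies in the ½γBN_γ term.
q_ult = q·N_q + 0.5·γ·B·N_γ·s_γ
     = 29.397 × 13.2 + 0.5 × 10.69 × 2.87 × 9.46 × 0.89
     = 388.05 + 129.15 = 517.2 kPa.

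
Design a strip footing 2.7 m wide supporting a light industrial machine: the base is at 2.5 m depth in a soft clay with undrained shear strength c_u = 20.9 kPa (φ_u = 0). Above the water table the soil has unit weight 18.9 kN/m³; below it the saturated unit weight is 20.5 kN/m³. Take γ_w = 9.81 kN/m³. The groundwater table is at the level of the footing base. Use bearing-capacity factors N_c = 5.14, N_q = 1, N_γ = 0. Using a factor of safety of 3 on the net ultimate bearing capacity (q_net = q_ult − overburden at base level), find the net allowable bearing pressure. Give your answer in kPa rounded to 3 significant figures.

q_all(net) ≈ 35.8 kPa

Effective surcharge at the founding depth q = γ·D_f = 18.9 × 2.5 = 47.25 kPa.
q_ult = c·N_c + q·N_q
     = 20.9 × 5.14 + 47.25 × 1
     = 107.43 + 47.25 = 154.68 kPa.
q_net = 154.68 − 47.25 = 107.43 kPa.
q_all(net) = 107.43 / 3 = 35.809 kPa.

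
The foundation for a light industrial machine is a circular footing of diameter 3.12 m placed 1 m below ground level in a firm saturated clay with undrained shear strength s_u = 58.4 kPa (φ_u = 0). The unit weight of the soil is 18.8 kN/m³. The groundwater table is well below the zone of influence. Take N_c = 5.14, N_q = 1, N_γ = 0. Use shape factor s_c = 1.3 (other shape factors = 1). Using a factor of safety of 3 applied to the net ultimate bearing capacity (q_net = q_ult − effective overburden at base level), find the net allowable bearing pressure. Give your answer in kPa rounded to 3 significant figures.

Effective surcharge at the founding depth q = γ·D_f = 18.8 × 1 = 18.8 kPa.
q_ult = c·N_c·s_c + q·N_q
     = 58.4 × 5.14 × 1.3 + 18.8 × 1
     = 390.23 + 18.8 = 409.03 kPa.
Net ultimate: q_net = 409.03 − 18.8 = 390.23 kPa.
q_all(net) = 390.23 / 3 = 130.08 kPa.

q_all(net) ≈ 130 kPa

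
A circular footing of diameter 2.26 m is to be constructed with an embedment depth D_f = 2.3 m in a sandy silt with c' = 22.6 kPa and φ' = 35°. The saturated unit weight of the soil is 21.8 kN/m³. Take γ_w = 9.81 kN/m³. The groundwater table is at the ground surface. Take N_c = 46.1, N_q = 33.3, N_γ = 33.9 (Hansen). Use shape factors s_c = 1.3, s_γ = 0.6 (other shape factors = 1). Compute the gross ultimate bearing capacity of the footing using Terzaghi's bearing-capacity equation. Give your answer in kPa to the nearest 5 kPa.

γ' = 21.8 − 9.81 = 11.99 kN/m³ (submerged throughout). q = 11.99 × 2.3 = 27.577 kPa; the same γ' applies in the ½γBN_γ term.
c·N_c·s_c = 22.6 × 46.1 × 1.3 = 1354.4 kPa
q·N_q = 27.577 × 33.3 = 918.31 kPa
0.5·γ·B·N_γ·s_γ = 0.5 × 11.99 × 2.26 × 33.9 × 0.6 = 275.58 kPa
q_ult = 1354.4 + 918.31 + 275.58 = 2548.3 kPa.

q_ult ≈ 2550 kPa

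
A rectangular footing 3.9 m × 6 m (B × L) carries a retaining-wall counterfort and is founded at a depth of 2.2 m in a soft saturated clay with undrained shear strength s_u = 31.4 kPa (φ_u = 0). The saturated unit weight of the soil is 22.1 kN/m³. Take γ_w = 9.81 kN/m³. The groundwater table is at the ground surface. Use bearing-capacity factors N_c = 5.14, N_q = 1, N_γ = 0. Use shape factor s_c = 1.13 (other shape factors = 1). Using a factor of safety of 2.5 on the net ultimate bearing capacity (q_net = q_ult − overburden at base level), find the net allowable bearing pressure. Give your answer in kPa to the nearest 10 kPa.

Water table at ground surface, so effective unit weight γ' = 22.1 − 9.81 = 12.29 kN/m³ is used throughout; overburden q = 12.29 × 2.2 = 27.038 kPa.
Cohesion term c·N_c·s_c = 31.4 × 5.14 × 1.13 = 182.38 kPa; surcharge term q·N_q = 27.038 × 1 = 27.038 kPa.
q_ult = 182.38 + 27.038 = 209.42 kPa.
q_net = 209.42 − 27.038 = 182.38 kPa.
q_all(net) = 182.38 / 2.5 = 72.951 kPa.

q_all(net) ≈ 70 kPa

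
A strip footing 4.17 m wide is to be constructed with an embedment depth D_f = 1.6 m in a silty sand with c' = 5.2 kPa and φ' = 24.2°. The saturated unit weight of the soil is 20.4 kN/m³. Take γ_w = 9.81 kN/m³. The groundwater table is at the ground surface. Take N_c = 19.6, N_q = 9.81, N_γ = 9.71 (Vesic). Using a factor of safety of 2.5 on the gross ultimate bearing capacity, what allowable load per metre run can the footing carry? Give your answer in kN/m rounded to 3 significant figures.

With the water table at the surface the whole profile is submerged: γ' = 20.4 − 9.81 = 10.59 kN/m³, so q = γ'·D_f = 16.944 kPa; the same γ' applies in the ½γBN_γ term.
q_ult = c·N_c + q·N_q + 0.5·γ·B·N_γ
     = 5.2 × 19.6 + 16.944 × 9.81 + 0.5 × 10.59 × 4.17 × 9.71
     = 101.92 + 166.22 + 214.4 = 482.54 kPa.
Gross allowable pressure q_all = 482.54 / 2.5 = 193.02 kPa.
Allowable wall load = q_all × B = 193.02 × 4.17 = 804.87 kN per metre run.

≈ 805 kN/m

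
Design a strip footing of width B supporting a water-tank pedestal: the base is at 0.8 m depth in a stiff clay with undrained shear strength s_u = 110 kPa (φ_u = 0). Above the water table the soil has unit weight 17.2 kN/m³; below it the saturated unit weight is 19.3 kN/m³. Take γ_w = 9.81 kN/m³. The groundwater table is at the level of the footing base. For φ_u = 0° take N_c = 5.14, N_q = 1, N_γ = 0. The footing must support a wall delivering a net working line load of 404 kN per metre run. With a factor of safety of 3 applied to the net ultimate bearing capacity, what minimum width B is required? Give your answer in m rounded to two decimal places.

Effective surcharge at the founding depth q = γ·D_f = 17.2 × 0.8 = 13.76 kPa.
q_ult = c·N_c + q·N_q
     = 110 × 5.14 + 13.76 × 1
     = 565.4 + 13.76 = 579.16 kPa.
For φ = 0 the ½γBN_γ term vanishes, so q_ult is independent of B. q_net = 579.16 − 13.76 = 565.4 kPa; q_all(net) = 565.4/3 = 188.47 kPa.
Required width B = w / q_all(net) = 404 / 188.47 = 2.144 m.

B = 2.14 m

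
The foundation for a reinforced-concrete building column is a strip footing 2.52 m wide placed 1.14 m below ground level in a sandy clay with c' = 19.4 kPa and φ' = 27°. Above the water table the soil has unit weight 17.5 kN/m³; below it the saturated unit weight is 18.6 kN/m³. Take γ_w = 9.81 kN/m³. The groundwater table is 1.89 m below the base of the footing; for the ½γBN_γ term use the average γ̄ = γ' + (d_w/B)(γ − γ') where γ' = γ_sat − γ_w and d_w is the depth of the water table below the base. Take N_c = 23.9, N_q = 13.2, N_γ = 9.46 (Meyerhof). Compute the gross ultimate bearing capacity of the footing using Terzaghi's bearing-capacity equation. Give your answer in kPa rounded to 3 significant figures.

q_ult ≈ 910 kPa

Overburden at base level: q = 17.5 × 1.14 = 19.95 kPa.
The water table is 1.89 m below the base (< B = 2.52 m), so the ½γBN_γ term uses γ̄ = γ' + (d_w/B)(γ − γ') = 8.79 + (1.89/2.52)(17.5 − 8.79) = 15.322 kN/m³.
Cohesion term c·N_c = 19.4 × 23.9 = 463.66 kPa; surcharge term q·N_q = 19.95 × 13.2 = 263.34 kPa; self-weight term 0.5·γ·B·N_γ = 0.5 × 15.322 × 2.52 × 9.46 = 182.64 kPa.
q_ult = 463.66 + 263.34 + 182.64 = 909.64 kPa.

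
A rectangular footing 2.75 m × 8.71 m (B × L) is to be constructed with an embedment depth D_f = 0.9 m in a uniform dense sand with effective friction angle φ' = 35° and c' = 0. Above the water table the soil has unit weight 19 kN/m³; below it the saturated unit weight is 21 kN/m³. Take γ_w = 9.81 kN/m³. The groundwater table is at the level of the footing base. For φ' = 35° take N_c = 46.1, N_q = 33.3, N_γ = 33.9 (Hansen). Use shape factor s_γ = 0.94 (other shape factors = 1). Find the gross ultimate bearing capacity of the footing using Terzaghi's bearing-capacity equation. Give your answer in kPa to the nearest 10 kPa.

q_ult ≈ 1060 kPa

Effective surcharge at the founding depth q = γ·D_f = 19 × 0.9 = 17.1 kPa.
The water table coincides with the base, so in the self-weight term γ → γ' = 11.19 kN/m³.
q_ult = q·N_q + 0.5·γ·B·N_γ·s_γ
     = 17.1 × 33.3 + 0.5 × 11.19 × 2.75 × 33.9 × 0.94
     = 569.43 + 490.3 = 1059.7 kPa.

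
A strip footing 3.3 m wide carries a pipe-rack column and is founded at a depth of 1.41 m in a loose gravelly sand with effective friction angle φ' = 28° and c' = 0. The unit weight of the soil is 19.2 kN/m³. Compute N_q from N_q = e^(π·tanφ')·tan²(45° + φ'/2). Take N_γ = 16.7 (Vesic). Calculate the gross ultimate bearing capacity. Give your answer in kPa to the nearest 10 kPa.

tan28° = 0.5317, so N_q = e^(π×0.5317)·tan²(59°) = 5.314 × 2.77 = 14.72.
q = γ·D_f = 19.2 × 1.41 = 27.072 kPa.
q·N_q = 27.072 × 14.72 = 398.5 kPa
0.5·γ·B·N_γ = 0.5 × 19.2 × 3.3 × 16.7 = 529.06 kPa
q_ult = 398.5 + 529.06 = 927.55 kPa.

q_ult ≈ 930 kPa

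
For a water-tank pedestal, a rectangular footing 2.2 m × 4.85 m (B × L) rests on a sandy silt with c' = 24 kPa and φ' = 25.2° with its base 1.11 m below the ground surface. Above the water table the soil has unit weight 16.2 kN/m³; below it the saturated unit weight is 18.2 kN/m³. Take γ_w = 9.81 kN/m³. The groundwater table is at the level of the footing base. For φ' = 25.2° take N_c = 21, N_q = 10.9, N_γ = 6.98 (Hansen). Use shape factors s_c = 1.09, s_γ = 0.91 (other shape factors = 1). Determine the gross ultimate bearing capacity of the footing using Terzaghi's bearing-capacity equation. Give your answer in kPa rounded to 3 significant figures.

q_ult ≈ 804 kPa

Overburden at base level: q = 16.2 × 1.11 = 17.982 kPa.
Below the base the soil is submerged, so the ½γBN_γ term uses γ' = 18.2 − 9.81 = 8.39 kN/m³.
Cohesion term c·N_c·s_c = 24 × 21 × 1.09 = 549.36 kPa; surcharge term q·N_q = 17.982 × 10.9 = 196 kPa; self-weight term 0.5·γ·B·N_γ·s_γ = 0.5 × 8.39 × 2.2 × 6.98 × 0.91 = 58.621 kPa.
q_ult = 549.36 + 196 + 58.621 = 803.98 kPa.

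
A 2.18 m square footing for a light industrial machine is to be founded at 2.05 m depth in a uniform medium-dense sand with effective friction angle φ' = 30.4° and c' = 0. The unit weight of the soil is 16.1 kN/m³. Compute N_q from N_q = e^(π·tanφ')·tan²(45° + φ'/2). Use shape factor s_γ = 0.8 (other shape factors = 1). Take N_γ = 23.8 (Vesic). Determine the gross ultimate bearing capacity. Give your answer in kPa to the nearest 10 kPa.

tan30.4° = 0.5867, so N_q = e^(π×0.5867)·tan²(60.2°) = 6.316 × 3.049 = 19.26.
Effective surcharge at the founding depth q = γ·D_f = 16.1 × 2.05 = 33.005 kPa.
q_ult = q·N_q + 0.5·γ·B·N_γ·s_γ
     = 33.005 × 19.258 + 0.5 × 16.1 × 2.18 × 23.8 × 0.8
     = 635.61 + 334.13 = 969.74 kPa.

q_ult ≈ 970 kPa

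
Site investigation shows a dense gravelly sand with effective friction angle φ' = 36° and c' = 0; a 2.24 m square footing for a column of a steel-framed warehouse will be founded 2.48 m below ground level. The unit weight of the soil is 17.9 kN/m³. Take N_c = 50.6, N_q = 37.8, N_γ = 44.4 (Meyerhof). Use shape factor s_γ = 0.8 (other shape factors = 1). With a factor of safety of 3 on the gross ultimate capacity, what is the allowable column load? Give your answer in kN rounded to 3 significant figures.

P_all ≈ 4000 kN

Effective surcharge at the founding depth q = γ·D_f = 17.9 × 2.48 = 44.392 kPa.
q_ult = q·N_q + 0.5·γ·B·N_γ·s_γ
     = 44.392 × 37.8 + 0.5 × 17.9 × 2.24 × 44.4 × 0.8
     = 1678 + 712.1 = 2390.1 kPa.
Gross allowable pressure q_all = 2390.1 / 3 = 796.71 kPa.
Footing area = 5.0176 m², so allowable column load = 796.71 × 5.0176 = 3997.6 kN.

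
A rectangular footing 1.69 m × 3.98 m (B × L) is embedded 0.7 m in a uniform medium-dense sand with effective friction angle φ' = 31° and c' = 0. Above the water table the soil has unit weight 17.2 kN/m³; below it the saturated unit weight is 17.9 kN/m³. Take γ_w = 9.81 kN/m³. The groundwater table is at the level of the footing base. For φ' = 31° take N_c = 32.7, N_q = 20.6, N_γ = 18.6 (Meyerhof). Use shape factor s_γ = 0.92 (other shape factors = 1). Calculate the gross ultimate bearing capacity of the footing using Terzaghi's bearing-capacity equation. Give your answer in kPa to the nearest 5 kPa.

q = γ·D_f = 17.2 × 0.7 = 12.04 kPa.
For the ½γBN_γ term take γ' = 17.9 − 9.81 = 8.09 kN/m³ (soil below base is submerged).
q·N_q = 12.04 × 20.6 = 248.02 kPa
0.5·γ·B·N_γ·s_γ = 0.5 × 8.09 × 1.69 × 18.6 × 0.92 = 116.98 kPa
q_ult = 248.02 + 116.98 = 365 kPa.

q_ult ≈ 365 kPa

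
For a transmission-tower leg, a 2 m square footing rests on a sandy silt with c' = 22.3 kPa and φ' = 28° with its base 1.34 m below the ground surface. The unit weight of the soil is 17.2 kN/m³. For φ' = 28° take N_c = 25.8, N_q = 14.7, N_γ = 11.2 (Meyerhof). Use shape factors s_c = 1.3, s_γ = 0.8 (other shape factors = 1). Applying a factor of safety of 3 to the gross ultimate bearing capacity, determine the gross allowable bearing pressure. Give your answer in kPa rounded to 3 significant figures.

q = γ·D_f = 17.2 × 1.34 = 23.048 kPa.
c·N_c·s_c = 22.3 × 25.8 × 1.3 = 747.94 kPa
q·N_q = 23.048 × 14.7 = 338.81 kPa
0.5·γ·B·N_γ·s_γ = 0.5 × 17.2 × 2 × 11.2 × 0.8 = 154.11 kPa
q_ult = 747.94 + 338.81 + 154.11 = 1240.9 kPa.
q_all = q_ult / FS = 1240.9 / 3 = 413.62 kPa.

q_all ≈ 414 kPa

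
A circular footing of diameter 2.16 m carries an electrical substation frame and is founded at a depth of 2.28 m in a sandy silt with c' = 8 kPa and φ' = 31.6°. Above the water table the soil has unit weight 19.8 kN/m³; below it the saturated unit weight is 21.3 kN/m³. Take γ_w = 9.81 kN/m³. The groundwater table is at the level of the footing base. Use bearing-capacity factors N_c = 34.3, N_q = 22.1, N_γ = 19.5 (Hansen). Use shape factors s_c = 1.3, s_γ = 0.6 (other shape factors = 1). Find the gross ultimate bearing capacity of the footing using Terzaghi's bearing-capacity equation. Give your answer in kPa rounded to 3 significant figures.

Overburden at base level: q = 19.8 × 2.28 = 45.144 kPa.
Below the base the soil is submerged, so the ½γBN_γ term uses γ' = 21.3 − 9.81 = 11.49 kN/m³.
Cohesion term c·N_c·s_c = 8 × 34.3 × 1.3 = 356.72 kPa; surcharge term q·N_q = 45.144 × 22.1 = 997.68 kPa; self-weight term 0.5·γ·B·N_γ·s_γ = 0.5 × 11.49 × 2.16 × 19.5 × 0.6 = 145.19 kPa.
q_ult = 356.72 + 997.68 + 145.19 = 1499.6 kPa.

q_ult ≈ 1500 kPa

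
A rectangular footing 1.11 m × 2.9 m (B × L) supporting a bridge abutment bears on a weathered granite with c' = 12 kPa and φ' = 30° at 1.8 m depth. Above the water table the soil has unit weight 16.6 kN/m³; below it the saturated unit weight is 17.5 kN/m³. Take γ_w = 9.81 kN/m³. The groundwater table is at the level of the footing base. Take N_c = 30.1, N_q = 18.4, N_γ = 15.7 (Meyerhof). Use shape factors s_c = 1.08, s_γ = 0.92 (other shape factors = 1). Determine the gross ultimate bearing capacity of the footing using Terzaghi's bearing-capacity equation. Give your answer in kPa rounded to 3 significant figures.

Effective surcharge at the founding depth q = γ·D_f = 16.6 × 1.8 = 29.88 kPa.
The water table coincides with the base, so in the self-weight term γ → γ' = 7.69 kN/m³.
q_ult = c·N_c·s_c + q·N_q + 0.5·γ·B·N_γ·s_γ
     = 12 × 30.1 × 1.08 + 29.88 × 18.4 + 0.5 × 7.69 × 1.11 × 15.7 × 0.92
     = 390.1 + 549.79 + 61.646 = 1001.5 kPa.

q_ult ≈ 1000 kPa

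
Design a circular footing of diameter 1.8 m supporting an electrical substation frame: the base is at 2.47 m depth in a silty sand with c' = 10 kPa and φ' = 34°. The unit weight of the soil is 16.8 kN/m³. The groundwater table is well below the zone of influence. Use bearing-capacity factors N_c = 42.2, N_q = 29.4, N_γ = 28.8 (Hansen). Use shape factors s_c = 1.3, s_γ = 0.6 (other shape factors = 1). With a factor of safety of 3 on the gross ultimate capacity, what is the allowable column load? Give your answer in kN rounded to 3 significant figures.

q = γ·D_f = 16.8 × 2.47 = 41.496 kPa.
c·N_c·s_c = 10 × 42.2 × 1.3 = 548.6 kPa
q·N_q = 41.496 × 29.4 = 1220 kPa
0.5·γ·B·N_γ·s_γ = 0.5 × 16.8 × 1.8 × 28.8 × 0.6 = 261.27 kPa
q_ult = 548.6 + 1220 + 261.27 = 2029.9 kPa.
Gross allowable pressure q_all = 2029.9 / 3 = 676.62 kPa.
Footing area = 2.5447 m², so allowable column load = 676.62 × 2.5447 = 1721.8 kN.

P_all ≈ 1720 kN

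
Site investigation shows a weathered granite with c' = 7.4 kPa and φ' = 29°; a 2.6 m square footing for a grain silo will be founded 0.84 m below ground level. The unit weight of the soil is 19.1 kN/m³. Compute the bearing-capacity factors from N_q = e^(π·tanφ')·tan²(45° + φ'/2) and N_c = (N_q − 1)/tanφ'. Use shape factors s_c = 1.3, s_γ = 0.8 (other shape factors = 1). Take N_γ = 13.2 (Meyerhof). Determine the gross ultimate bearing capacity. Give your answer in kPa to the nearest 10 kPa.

tan29° = 0.5543, so N_q = e^(π×0.5543)·tan²(59.5°) = 5.705 × 2.882 = 16.44.
N_c = (16.44 − 1)/tan29° = 27.86.
q = γ·D_f = 19.1 × 0.84 = 16.044 kPa.
c·N_c·s_c = 7.4 × 27.86 × 1.3 = 268.02 kPa
q·N_q = 16.044 × 16.443 = 263.82 kPa
0.5·γ·B·N_γ·s_γ = 0.5 × 19.1 × 2.6 × 13.2 × 0.8 = 262.2 kPa
q_ult = 268.02 + 263.82 + 262.2 = 794.04 kPa.

q_ult ≈ 790 kPa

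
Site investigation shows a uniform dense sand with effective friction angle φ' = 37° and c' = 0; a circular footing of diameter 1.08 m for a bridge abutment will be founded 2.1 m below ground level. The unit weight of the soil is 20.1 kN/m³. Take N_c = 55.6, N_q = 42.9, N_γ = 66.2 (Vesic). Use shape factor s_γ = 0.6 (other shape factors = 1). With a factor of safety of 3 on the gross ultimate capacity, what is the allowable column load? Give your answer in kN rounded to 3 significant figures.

Overburden at base level: q = 20.1 × 2.1 = 42.21 kPa.
Surcharge term q·N_q = 42.21 × 42.9 = 1810.8 kPa; self-weight term 0.5·γ·B·N_γ·s_γ = 0.5 × 20.1 × 1.08 × 66.2 × 0.6 = 431.12 kPa.
q_ult = 1810.8 + 431.12 = 2241.9 kPa.
Gross allowable pressure q_all = 2241.9 / 3 = 747.31 kPa.
Footing area = 0.9161 m², so allowable column load = 747.31 × 0.9161 = 684.61 kN.

P_all ≈ 685 kN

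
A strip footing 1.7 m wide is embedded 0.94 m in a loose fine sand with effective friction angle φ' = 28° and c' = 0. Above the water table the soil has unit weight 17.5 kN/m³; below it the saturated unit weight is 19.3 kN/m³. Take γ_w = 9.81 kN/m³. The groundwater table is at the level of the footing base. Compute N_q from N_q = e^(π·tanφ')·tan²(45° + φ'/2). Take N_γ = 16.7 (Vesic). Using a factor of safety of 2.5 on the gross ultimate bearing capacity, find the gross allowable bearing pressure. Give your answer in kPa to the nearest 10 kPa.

q_all ≈ 150 kPa

N_q = e^(π·tan28°)·tan²(59°) = 14.72.
Effective surcharge at the founding depth q = γ·D_f = 17.5 × 0.94 = 16.45 kPa.
The water table coincides with the base, so in the self-weight term γ → γ' = 9.49 kN/m³.
q_ult = q·N_q + 0.5·γ·B·N_γ
     = 16.45 × 14.72 + 0.5 × 9.49 × 1.7 × 16.7
     = 242.14 + 134.71 = 376.85 kPa.
q_all = 376.85 / 2.5 = 150.74 kPa.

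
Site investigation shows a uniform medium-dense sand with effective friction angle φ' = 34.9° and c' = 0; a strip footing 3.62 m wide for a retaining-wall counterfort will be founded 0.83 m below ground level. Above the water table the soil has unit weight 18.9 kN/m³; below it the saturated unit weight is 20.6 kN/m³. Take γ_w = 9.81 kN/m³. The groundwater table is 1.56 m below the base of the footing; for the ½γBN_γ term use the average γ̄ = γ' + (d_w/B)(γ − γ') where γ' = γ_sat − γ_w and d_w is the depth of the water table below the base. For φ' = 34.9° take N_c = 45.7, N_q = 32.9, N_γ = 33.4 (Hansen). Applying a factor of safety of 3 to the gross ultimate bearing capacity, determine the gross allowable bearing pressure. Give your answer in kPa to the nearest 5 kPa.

q_all ≈ 460 kPa

Overburden at base level: q = 18.9 × 0.83 = 15.687 kPa.
The water table is 1.56 m below the base (< B = 3.62 m), so the ½γBN_γ term uses γ̄ = γ' + (d_w/B)(γ − γ') = 10.79 + (1.56/3.62)(18.9 − 10.79) = 14.285 kN/m³.
Surcharge term q·N_q = 15.687 × 32.9 = 516.1 kPa; self-weight term 0.5·γ·B·N_γ = 0.5 × 14.285 × 3.62 × 33.4 = 863.58 kPa.
q_ult = 516.1 + 863.58 = 1379.7 kPa.
q_all = q_ult / FS = 1379.7 / 3 = 459.89 kPa.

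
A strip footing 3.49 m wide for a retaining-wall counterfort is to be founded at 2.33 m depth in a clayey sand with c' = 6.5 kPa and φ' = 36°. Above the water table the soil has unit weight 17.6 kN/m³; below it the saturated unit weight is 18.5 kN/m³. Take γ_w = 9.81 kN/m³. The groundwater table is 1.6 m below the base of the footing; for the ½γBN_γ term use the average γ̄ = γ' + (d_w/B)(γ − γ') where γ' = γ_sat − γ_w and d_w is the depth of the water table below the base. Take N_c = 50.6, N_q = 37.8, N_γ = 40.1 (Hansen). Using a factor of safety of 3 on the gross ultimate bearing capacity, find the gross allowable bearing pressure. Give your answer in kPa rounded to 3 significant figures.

q = γ·D_f = 17.6 × 2.33 = 41.008 kPa.
γ' = 8.69 kN/m³; averaging over the depth B below the base, γ̄ = γ' + (d_w/B)(γ − γ') = 12.775 kN/m³.
c·N_c = 6.5 × 50.6 = 328.9 kPa
q·N_q = 41.008 × 37.8 = 1550.1 kPa
0.5·γ·B·N_γ = 0.5 × 12.775 × 3.49 × 40.1 = 893.91 kPa
q_ult = 328.9 + 1550.1 + 893.91 = 2772.9 kPa.
q_all = 2772.9 / 3 = 924.3 kPa.

q_all ≈ 924 kPa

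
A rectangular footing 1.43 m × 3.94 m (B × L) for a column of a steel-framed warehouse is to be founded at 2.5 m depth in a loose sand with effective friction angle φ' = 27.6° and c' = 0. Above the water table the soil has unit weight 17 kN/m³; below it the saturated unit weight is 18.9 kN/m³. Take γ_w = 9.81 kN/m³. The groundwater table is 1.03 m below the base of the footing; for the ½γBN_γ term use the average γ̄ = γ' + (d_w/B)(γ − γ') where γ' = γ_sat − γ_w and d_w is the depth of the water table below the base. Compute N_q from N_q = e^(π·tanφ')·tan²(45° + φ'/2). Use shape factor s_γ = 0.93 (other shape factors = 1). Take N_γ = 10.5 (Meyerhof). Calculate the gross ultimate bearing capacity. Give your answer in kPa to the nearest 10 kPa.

q_ult ≈ 700 kPa

tan27.6° = 0.5228, so N_q = e^(π×0.5228)·tan²(58.8°) = 5.167 × 2.726 = 14.09.
q = γ·D_f = 17 × 2.5 = 42.5 kPa.
γ' = 9.09 kN/m³; averaging over the depth B below the base, γ̄ = γ' + (d_w/B)(γ − γ') = 14.787 kN/m³.
q·N_q = 42.5 × 14.089 = 598.78 kPa
0.5·γ·B·N_γ·s_γ = 0.5 × 14.787 × 1.43 × 10.5 × 0.93 = 103.25 kPa
q_ult = 598.78 + 103.25 = 702.02 kPa.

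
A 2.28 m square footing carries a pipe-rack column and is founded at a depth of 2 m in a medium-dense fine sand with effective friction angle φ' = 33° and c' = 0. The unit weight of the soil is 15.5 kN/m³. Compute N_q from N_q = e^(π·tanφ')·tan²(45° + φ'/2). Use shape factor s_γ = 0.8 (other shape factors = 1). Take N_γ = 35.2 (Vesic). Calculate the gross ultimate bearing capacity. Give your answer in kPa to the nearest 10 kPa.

q_ult ≈ 1310 kPa

tan33° = 0.6494, so N_q = e^(π×0.6494)·tan²(61.5°) = 7.692 × 3.392 = 26.09.
Overburden at base level: q = 15.5 × 2 = 31 kPa.
Surcharge term q·N_q = 31 × 26.092 = 808.85 kPa; self-weight term 0.5·γ·B·N_γ·s_γ = 0.5 × 15.5 × 2.28 × 35.2 × 0.8 = 497.59 kPa.
q_ult = 808.85 + 497.59 = 1306.4 kPa.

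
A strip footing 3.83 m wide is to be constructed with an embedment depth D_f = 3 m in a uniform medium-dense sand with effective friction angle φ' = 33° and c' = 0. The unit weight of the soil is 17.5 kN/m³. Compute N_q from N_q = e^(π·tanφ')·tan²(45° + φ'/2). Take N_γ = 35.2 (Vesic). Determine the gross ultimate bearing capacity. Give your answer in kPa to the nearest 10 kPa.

q_ult ≈ 2550 kPa

tan33° = 0.6494, so N_q = e^(π×0.6494)·tan²(61.5°) = 7.692 × 3.392 = 26.09.
q = γ·D_f = 17.5 × 3 = 52.5 kPa.
q·N_q = 52.5 × 26.092 = 1369.8 kPa
0.5·γ·B·N_γ = 0.5 × 17.5 × 3.83 × 35.2 = 1179.6 kPa
q_ult = 1369.8 + 1179.6 = 2549.5 kPa.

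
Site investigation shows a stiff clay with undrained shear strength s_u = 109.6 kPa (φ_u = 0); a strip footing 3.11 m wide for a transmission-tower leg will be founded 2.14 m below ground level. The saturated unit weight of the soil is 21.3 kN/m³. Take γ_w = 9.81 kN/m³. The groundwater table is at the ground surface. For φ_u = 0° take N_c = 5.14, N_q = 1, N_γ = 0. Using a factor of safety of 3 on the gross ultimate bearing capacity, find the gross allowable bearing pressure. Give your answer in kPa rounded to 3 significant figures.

q_all ≈ 196 kPa

γ' = 21.3 − 9.81 = 11.49 kN/m³ (submerged throughout). q = 11.49 × 2.14 = 24.589 kPa.
c·N_c = 109.6 × 5.14 = 563.34 kPa
q·N_q = 24.589 × 1 = 24.589 kPa
q_ult = 563.34 + 24.589 = 587.93 kPa.
q_all = 587.93 / 3 = 195.98 kPa.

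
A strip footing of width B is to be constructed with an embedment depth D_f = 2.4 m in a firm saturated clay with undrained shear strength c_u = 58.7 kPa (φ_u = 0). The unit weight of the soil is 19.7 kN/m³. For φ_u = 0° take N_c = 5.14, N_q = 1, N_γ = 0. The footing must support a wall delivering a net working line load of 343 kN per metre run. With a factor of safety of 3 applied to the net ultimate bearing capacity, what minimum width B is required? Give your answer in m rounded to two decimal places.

q = γ·D_f = 19.7 × 2.4 = 47.28 kPa.
c·N_c = 58.7 × 5.14 = 301.72 kPa
q·N_q = 47.28 × 1 = 47.28 kPa
q_ult = 301.72 + 47.28 = 349 kPa.
For φ = 0 the ½γBN_γ term vanishes, so q_ult is independent of B. q_net = 349 − 47.28 = 301.72 kPa; q_all(net) = 301.72/3 = 100.57 kPa.
Required width B = w / q_all(net) = 343 / 100.57 = 3.41 m.

B = 3.41 m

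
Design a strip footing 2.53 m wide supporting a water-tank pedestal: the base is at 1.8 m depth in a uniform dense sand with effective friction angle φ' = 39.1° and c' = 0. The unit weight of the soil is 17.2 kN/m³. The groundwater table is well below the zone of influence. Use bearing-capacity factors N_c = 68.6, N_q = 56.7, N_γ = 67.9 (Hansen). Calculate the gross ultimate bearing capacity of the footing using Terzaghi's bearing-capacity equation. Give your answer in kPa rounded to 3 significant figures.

Overburden at base level: q = 17.2 × 1.8 = 30.96 kPa.
Surcharge term q·N_q = 30.96 × 56.7 = 1755.4 kPa; self-weight term 0.5·γ·B·N_γ = 0.5 × 17.2 × 2.53 × 67.9 = 1477.4 kPa.
q_ult = 1755.4 + 1477.4 = 3232.8 kPa.

q_ult ≈ 3230 kPa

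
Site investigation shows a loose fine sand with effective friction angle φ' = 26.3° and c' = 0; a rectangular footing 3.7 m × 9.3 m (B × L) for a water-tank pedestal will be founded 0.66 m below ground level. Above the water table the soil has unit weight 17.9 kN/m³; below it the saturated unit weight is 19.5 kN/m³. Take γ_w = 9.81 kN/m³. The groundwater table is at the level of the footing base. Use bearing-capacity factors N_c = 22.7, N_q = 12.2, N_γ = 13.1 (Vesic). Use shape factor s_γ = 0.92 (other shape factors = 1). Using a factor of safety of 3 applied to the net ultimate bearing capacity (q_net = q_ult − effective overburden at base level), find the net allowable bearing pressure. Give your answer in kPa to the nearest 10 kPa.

Overburden at base level: q = 17.9 × 0.66 = 11.814 kPa.
Below the base the soil is submerged, so the ½γBN_γ term uses γ' = 19.5 − 9.81 = 9.69 kN/m³.
Surcharge term q·N_q = 11.814 × 12.2 = 144.13 kPa; self-weight term 0.5·γ·B·N_γ·s_γ = 0.5 × 9.69 × 3.7 × 13.1 × 0.92 = 216.05 kPa.
q_ult = 144.13 + 216.05 = 360.18 kPa.
Net ultimate: q_net = 360.18 − 11.814 = 348.37 kPa.
q_all(net) = 348.37 / 3 = 116.12 kPa.

q_all(net) ≈ 120 kPa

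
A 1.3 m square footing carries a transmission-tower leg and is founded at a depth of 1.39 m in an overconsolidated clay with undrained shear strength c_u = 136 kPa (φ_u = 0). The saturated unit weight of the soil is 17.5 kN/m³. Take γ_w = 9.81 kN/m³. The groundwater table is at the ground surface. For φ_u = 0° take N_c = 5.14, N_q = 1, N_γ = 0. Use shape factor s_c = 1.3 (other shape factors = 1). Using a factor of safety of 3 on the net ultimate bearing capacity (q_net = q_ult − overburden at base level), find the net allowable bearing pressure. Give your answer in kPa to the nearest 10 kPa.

q_all(net) ≈ 300 kPa

With the water table at the surface the whole profile is submerged: γ' = 17.5 − 9.81 = 7.69 kN/m³, so q = γ'·D_f = 10.689 kPa.
q_ult = c·N_c·s_c + q·N_q
     = 136 × 5.14 × 1.3 + 10.689 × 1
     = 908.75 + 10.689 = 919.44 kPa.
q_net = 919.44 − 10.689 = 908.75 kPa.
q_all(net) = 908.75 / 3 = 302.92 kPa.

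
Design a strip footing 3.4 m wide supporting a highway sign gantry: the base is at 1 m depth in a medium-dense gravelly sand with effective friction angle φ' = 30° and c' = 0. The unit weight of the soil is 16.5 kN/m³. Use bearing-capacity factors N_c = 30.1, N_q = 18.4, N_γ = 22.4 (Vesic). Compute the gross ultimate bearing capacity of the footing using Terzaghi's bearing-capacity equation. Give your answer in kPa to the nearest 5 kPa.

Overburden at base level: q = 16.5 × 1 = 16.5 kPa.
Surcharge term q·N_q = 16.5 × 18.4 = 303.6 kPa; self-weight term 0.5·γ·B·N_γ = 0.5 × 16.5 × 3.4 × 22.4 = 628.32 kPa.
q_ult = 303.6 + 628.32 = 931.92 kPa.

q_ult ≈ 930 kPa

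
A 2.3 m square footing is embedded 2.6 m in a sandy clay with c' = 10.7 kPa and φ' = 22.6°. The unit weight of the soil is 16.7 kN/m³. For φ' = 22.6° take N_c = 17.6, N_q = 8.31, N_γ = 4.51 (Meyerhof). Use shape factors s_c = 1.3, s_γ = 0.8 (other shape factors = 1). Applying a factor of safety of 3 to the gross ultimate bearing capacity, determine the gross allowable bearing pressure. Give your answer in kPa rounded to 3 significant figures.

q_all ≈ 225 kPa

Effective surcharge at the founding depth q = γ·D_f = 16.7 × 2.6 = 43.42 kPa.
q_ult = c·N_c·s_c + q·N_q + 0.5·γ·B·N_γ·s_γ
     = 10.7 × 17.6 × 1.3 + 43.42 × 8.31 + 0.5 × 16.7 × 2.3 × 4.51 × 0.8
     = 244.82 + 360.82 + 69.292 = 674.93 kPa.
q_all = q_ult / FS = 674.93 / 3 = 224.98 kPa.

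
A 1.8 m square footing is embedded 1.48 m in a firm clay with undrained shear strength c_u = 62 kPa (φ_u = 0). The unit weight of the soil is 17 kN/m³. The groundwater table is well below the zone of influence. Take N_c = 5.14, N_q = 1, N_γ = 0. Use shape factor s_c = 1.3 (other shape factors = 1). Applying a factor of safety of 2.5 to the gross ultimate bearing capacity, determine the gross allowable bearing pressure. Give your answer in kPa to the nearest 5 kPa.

q_all ≈ 175 kPa

q = γ·D_f = 17 × 1.48 = 25.16 kPa.
c·N_c·s_c = 62 × 5.14 × 1.3 = 414.28 kPa
q·N_q = 25.16 × 1 = 25.16 kPa
q_ult = 414.28 + 25.16 = 439.44 kPa.
q_all = q_ult / FS = 439.44 / 2.5 = 175.78 kPa.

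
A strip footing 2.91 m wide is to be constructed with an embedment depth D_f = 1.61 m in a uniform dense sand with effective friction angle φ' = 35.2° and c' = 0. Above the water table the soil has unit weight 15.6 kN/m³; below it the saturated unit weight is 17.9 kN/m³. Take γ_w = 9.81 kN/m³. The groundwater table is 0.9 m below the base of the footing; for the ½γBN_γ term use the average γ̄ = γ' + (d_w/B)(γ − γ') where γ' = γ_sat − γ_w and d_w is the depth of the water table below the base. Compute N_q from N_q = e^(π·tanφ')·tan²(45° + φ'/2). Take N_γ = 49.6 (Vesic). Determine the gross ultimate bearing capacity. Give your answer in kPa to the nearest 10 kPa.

tan35.2° = 0.7054, so N_q = e^(π×0.7054)·tan²(62.6°) = 9.172 × 3.722 = 34.14.
q = γ·D_f = 15.6 × 1.61 = 25.116 kPa.
γ' = 8.09 kN/m³; averaging over the depth B below the base, γ̄ = γ' + (d_w/B)(γ − γ') = 10.413 kN/m³.
q·N_q = 25.116 × 34.136 = 857.36 kPa
0.5·γ·B·N_γ = 0.5 × 10.413 × 2.91 × 49.6 = 751.46 kPa
q_ult = 857.36 + 751.46 = 1608.8 kPa.

q_ult ≈ 1610 kPa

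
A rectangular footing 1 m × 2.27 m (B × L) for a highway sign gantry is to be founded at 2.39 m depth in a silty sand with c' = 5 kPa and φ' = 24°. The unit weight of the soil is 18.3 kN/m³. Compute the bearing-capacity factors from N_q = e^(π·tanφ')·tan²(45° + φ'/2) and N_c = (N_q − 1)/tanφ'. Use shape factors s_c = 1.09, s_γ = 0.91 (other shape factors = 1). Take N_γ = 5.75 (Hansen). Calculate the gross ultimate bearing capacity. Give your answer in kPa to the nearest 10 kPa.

tan24° = 0.4452, so N_q = e^(π×0.4452)·tan²(57°) = 4.05 × 2.371 = 9.6.
N_c = (9.6 − 1)/tan24° = 19.32.
Effective surcharge at the founding depth q = γ·D_f = 18.3 × 2.39 = 43.737 kPa.
q_ult = c·N_c·s_c + q·N_q + 0.5·γ·B·N_γ·s_γ
     = 5 × 19.324 × 1.09 + 43.737 × 9.6034 + 0.5 × 18.3 × 1 × 5.75 × 0.91
     = 105.31 + 420.02 + 47.877 = 573.21 kPa.

q_ult ≈ 570 kPa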